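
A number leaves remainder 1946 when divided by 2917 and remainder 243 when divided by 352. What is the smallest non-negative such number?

Write x = 1946 + 2917·k. Then 2917·k ≡ 243 − 1946 ≡ 57 (mod 352).
Need 2917⁻¹ mod 352. Extended Euclid on (352, 101):
352 = 3*101 + 49
101 = 2*49 + 3
49 = 16*3 + 1
3 = 3*1 + 0
Back-substitute:
1 = 49 − 16·3
1 = −16·101 + 33·49
1 = 33·352 − 115·101
2917⁻¹ ≡ 237 (mod 352), so k ≡ 237·57 ≡ 133 (mod 352).
x = 1946 + 2917·133 = 389907.

389907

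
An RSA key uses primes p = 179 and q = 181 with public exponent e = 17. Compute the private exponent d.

13193

φ(n) = (p−1)(q−1) = 178·180 = 32040.
Need d with 17·d ≡ 1 (mod 32040). Apply the extended Euclidean algorithm:
32040 = 1884·17 + 12
17 = 1·12 + 5
12 = 2·5 + 2
5 = 2·2 + 1
2 = 2·1 + 0
Back-substitute:
1 = 5 − 2·2
1 = −2·12 + 5·5
1 = 5·17 − 7·12
1 = −7·32040 + 13193·17
So 17·13193 ≡ 1 (mod 32040), hence d = 13193.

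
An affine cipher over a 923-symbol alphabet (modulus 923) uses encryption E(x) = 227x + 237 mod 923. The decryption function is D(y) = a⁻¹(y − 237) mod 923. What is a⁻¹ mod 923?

492

Run Euclid on (923, 227):
923 = 4·227 + 15
227 = 15·15 + 2
15 = 7·2 + 1
2 = 2·1 + 0
The gcd is 1. Working backward:
1 = 15 − 7·2
1 = −7·227 + 106·15
1 = 106·923 − 431·227
Thus 227·(-431) ≡ 1 (mod 923); reducing, -431 mod 923 = 492.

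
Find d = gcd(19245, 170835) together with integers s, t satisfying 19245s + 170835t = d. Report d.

Euclidean algorithm:
170835 = 8*19245 + 16875
19245 = 1*16875 + 2370
16875 = 7*2370 + 285
2370 = 8*285 + 90
285 = 3*90 + 15
90 = 6*15 + 0
gcd(19245, 170835) = 15.
Working backward:
15 = 285 − 3·90
15 = −3·2370 + 25·285
15 = 25·16875 − 178·2370
15 = −178·19245 + 203·16875
15 = 203·170835 − 1802·19245
So 15 = (203)·170835 + (-1802)·19245.

15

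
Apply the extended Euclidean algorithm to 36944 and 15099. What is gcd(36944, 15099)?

Euclidean algorithm:
36944 = 2×15099 + 6746
15099 = 2×6746 + 1607
6746 = 4×1607 + 318
1607 = 5×318 + 17
318 = 18×17 + 12
17 = 1×12 + 5
12 = 2×5 + 2
5 = 2×2 + 1
2 = 2×1 + 0
gcd(36944, 15099) = 1.
Express as a combination:
1 = 5 − 2·2
1 = −2·12 + 5·5
1 = 5·17 − 7·12
1 = −7·318 + 131·17
1 = 131·1607 − 662·318
1 = −662·6746 + 2779·1607
1 = 2779·15099 − 6220·6746
1 = −6220·36944 + 15219·15099
So 1 = (-6220)·36944 + (15219)·15099.

1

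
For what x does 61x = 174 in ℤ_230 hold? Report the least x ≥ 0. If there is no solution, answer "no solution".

214

First find gcd(61, 230):
230 = 3*61 + 47
61 = 1*47 + 14
47 = 3*14 + 5
14 = 2*5 + 4
5 = 1*4 + 1
4 = 4*1 + 0
gcd = 1, so a unique solution mod 230 exists.
Back-substitute for the Bézout coefficients:
1 = 5 − 4
1 = −14 + 3·5
1 = 3·47 − 10·14
1 = −10·61 + 13·47
1 = 13·230 − 49·61
So 61·(-49) ≡ 1 (mod 230), giving 61⁻¹ ≡ 181.
x ≡ 61⁻¹·174 ≡ 181·174 ≡ 214 (mod 230).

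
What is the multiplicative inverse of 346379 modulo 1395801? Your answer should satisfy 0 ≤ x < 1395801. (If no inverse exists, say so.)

no inverse exists

Euclidean algorithm on 1395801, 346379:
1395801 = 4·346379 + 10285
346379 = 33·10285 + 6974
10285 = 1·6974 + 3311
6974 = 2·3311 + 352
3311 = 9·352 + 143
352 = 2·143 + 66
143 = 2·66 + 11
66 = 6·11 + 0
Since gcd = 11 > 1, 346379 is not a unit mod 1395801.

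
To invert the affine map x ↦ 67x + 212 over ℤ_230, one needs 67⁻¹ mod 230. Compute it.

Run Euclid on (230, 67):
230 = 3·67 + 29
67 = 2·29 + 9
29 = 3·9 + 2
9 = 4·2 + 1
2 = 2·1 + 0
gcd = 1, so the inverse exists. Back-substitute:
1 = 9 − 4·2
1 = −4·29 + 13·9
1 = 13·67 − 30·29
1 = −30·230 + 103·67
So 67·103 ≡ 1 (mod 230).

103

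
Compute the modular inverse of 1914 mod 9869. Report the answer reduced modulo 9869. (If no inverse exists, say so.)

Extended Euclidean algorithm:
9869 = 5*1914 + 299
1914 = 6*299 + 120
299 = 2*120 + 59
120 = 2*59 + 2
59 = 29*2 + 1
2 = 2*1 + 0
The gcd is 1. Working backward:
1 = 59 − 29·2
1 = −29·120 + 59·59
1 = 59·299 − 147·120
1 = −147·1914 + 941·299
1 = 941·9869 − 4852·1914
Thus 1914·(-4852) ≡ 1 (mod 9869); reducing, -4852 mod 9869 = 5017.

5017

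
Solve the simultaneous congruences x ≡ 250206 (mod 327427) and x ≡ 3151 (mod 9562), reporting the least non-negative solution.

441949229

Write x = 250206 + 327427·k. Then 327427·k ≡ 3151 − 250206 ≡ 1557 (mod 9562).
Need 327427⁻¹ mod 9562. Extended Euclid on (9562, 2319):
9562 = 4×2319 + 286
2319 = 8×286 + 31
286 = 9×31 + 7
31 = 4×7 + 3
7 = 2×3 + 1
3 = 3×1 + 0
Back-substitute:
1 = 7 − 2·3
1 = −2·31 + 9·7
1 = 9·286 − 83·31
1 = −83·2319 + 673·286
1 = 673·9562 − 2775·2319
327427⁻¹ ≡ 6787 (mod 9562), so k ≡ 6787·1557 ≡ 1349 (mod 9562).
x = 250206 + 327427·1349 = 441949229.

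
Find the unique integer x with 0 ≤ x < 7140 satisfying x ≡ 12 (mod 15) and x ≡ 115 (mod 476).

3447

Write x = 12 + 15·k. Then 15·k ≡ 115 − 12 ≡ 103 (mod 476).
Need 15⁻¹ mod 476. Extended Euclid on (476, 15):
476 = 31*15 + 11
15 = 1*11 + 4
11 = 2*4 + 3
4 = 1*3 + 1
3 = 3*1 + 0
Back-substitute:
1 = 4 − 3
1 = −11 + 3·4
1 = 3·15 − 4·11
1 = −4·476 + 127·15
15⁻¹ ≡ 127 (mod 476), so k ≡ 127·103 ≡ 229 (mod 476).
x = 12 + 15·229 = 3447.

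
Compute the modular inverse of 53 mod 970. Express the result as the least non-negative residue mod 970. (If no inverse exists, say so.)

Apply the Euclidean algorithm to 970 and 53:
970 = 18*53 + 16
53 = 3*16 + 5
16 = 3*5 + 1
5 = 5*1 + 0
gcd = 1, so the inverse exists. Back-substitute:
1 = 16 − 3·5
1 = −3·53 + 10·16
1 = 10·970 − 183·53
Thus 53·(-183) ≡ 1 (mod 970); reducing, -183 mod 970 = 787.

787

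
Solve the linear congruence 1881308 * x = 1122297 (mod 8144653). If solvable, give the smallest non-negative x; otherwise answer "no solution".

40570

First find gcd(1881308, 8144653):
8144653 = 4*1881308 + 619421
1881308 = 3*619421 + 23045
619421 = 26*23045 + 20251
23045 = 1*20251 + 2794
20251 = 7*2794 + 693
2794 = 4*693 + 22
693 = 31*22 + 11
22 = 2*11 + 0
gcd = 11 and 11 | 1122297, so solutions exist. Divide through by 11: 171028x ≡ 102027 (mod 740423).
Now find 171028⁻¹ mod 740423:
740423 = 4×171028 + 56311
171028 = 3×56311 + 2095
56311 = 26×2095 + 1841
2095 = 1×1841 + 254
1841 = 7×254 + 63
254 = 4×63 + 2
63 = 31×2 + 1
2 = 2×1 + 0
Back-substitute:
1 = 63 − 31·2
1 = −31·254 + 125·63
1 = 125·1841 − 906·254
1 = −906·2095 + 1031·1841
1 = 1031·56311 − 27712·2095
1 = −27712·171028 + 84167·56311
1 = 84167·740423 − 364380·171028
So 171028·(-364380) ≡ 1 (mod 740423), i.e. 171028⁻¹ ≡ 376043.
Then x ≡ 376043·102027 ≡ 40570 (mod 740423); the smallest non-negative solution is x = 40570.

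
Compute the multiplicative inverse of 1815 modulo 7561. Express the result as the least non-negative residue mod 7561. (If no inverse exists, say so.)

Extended Euclidean algorithm:
7561 = 4*1815 + 301
1815 = 6*301 + 9
301 = 33*9 + 4
9 = 2*4 + 1
4 = 4*1 + 0
The gcd is 1. Working backward:
1 = 9 − 2·4
1 = −2·301 + 67·9
1 = 67·1815 − 404·301
1 = −404·7561 + 1683·1815
So 1815·1683 ≡ 1 (mod 7561).

1683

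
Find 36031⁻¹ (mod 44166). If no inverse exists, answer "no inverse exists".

Apply the Euclidean algorithm to 44166 and 36031:
44166 = 1·36031 + 8135
36031 = 4·8135 + 3491
8135 = 2·3491 + 1153
3491 = 3·1153 + 32
1153 = 36·32 + 1
32 = 32·1 + 0
The gcd is 1. Working backward:
1 = 1153 − 36·32
1 = −36·3491 + 109·1153
1 = 109·8135 − 254·3491
1 = −254·36031 + 1125·8135
1 = 1125·44166 − 1379·36031
Thus 36031·(-1379) ≡ 1 (mod 44166); reducing, -1379 mod 44166 = 42787.

42787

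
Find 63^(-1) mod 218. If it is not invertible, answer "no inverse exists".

Extended Euclidean algorithm:
218 = 3·63 + 29
63 = 2·29 + 5
29 = 5·5 + 4
5 = 1·4 + 1
4 = 4·1 + 0
gcd = 1, so the inverse exists. Back-substitute:
1 = 5 − 4
1 = −29 + 6·5
1 = 6·63 − 13·29
1 = −13·218 + 45·63
So 63·45 ≡ 1 (mod 218).

45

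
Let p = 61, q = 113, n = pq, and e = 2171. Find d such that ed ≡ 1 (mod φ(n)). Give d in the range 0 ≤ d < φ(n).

1331

φ(n) = (p−1)(q−1) = 60·112 = 6720.
Need d with 2171·d ≡ 1 (mod 6720). Apply the extended Euclidean algorithm:
6720 = 3×2171 + 207
2171 = 10×207 + 101
207 = 2×101 + 5
101 = 20×5 + 1
5 = 5×1 + 0
Back-substitute:
1 = 101 − 20·5
1 = −20·207 + 41·101
1 = 41·2171 − 430·207
1 = −430·6720 + 1331·2171
So 2171·1331 ≡ 1 (mod 6720), hence d = 1331.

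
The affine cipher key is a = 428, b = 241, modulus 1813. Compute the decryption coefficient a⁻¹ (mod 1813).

1436

Run Euclid on (1813, 428):
1813 = 4·428 + 101
428 = 4·101 + 24
101 = 4·24 + 5
24 = 4·5 + 4
5 = 1·4 + 1
4 = 4·1 + 0
The gcd is 1. Working backward:
1 = 5 − 4
1 = −24 + 5·5
1 = 5·101 − 21·24
1 = −21·428 + 89·101
1 = 89·1813 − 377·428
Thus 428·(-377) ≡ 1 (mod 1813); reducing, -377 mod 1813 = 1436.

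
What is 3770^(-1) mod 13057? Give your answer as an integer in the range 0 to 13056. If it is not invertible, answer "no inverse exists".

8752

Run Euclid on (13057, 3770):
13057 = 3×3770 + 1747
3770 = 2×1747 + 276
1747 = 6×276 + 91
276 = 3×91 + 3
91 = 30×3 + 1
3 = 3×1 + 0
gcd = 1, so the inverse exists. Back-substitute:
1 = 91 − 30·3
1 = −30·276 + 91·91
1 = 91·1747 − 576·276
1 = −576·3770 + 1243·1747
1 = 1243·13057 − 4305·3770
So 3770·(-4305) ≡ 1 (mod 13057), and -4305 ≡ 8752 (mod 13057).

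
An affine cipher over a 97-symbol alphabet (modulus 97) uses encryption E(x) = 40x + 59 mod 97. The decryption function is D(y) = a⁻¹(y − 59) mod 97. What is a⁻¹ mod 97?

Extended Euclidean algorithm:
97 = 2×40 + 17
40 = 2×17 + 6
17 = 2×6 + 5
6 = 1×5 + 1
5 = 5×1 + 0
gcd = 1, so the inverse exists. Back-substitute:
1 = 6 − 5
1 = −17 + 3·6
1 = 3·40 − 7·17
1 = −7·97 + 17·40
So 40·17 ≡ 1 (mod 97).

17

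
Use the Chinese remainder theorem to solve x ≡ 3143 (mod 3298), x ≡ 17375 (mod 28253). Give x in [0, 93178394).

Write x = 3143 + 3298·k. Then 3298·k ≡ 17375 − 3143 ≡ 14232 (mod 28253).
Need 3298⁻¹ mod 28253. Extended Euclid on (28253, 3298):
28253 = 8*3298 + 1869
3298 = 1*1869 + 1429
1869 = 1*1429 + 440
1429 = 3*440 + 109
440 = 4*109 + 4
109 = 27*4 + 1
4 = 4*1 + 0
Back-substitute:
1 = 109 − 27·4
1 = −27·440 + 109·109
1 = 109·1429 − 354·440
1 = −354·1869 + 463·1429
1 = 463·3298 − 817·1869
1 = −817·28253 + 6999·3298
3298⁻¹ ≡ 6999 (mod 28253), so k ≡ 6999·14232 ≡ 17943 (mod 28253).
x = 3143 + 3298·17943 = 59179157.

59179157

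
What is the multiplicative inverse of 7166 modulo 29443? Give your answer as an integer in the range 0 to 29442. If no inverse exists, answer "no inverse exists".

Run Euclid on (29443, 7166):
29443 = 4×7166 + 779
7166 = 9×779 + 155
779 = 5×155 + 4
155 = 38×4 + 3
4 = 1×3 + 1
3 = 3×1 + 0
Since gcd(7166, 29443) = 1, back-substitute to write 1 as a combination:
1 = 4 − 3
1 = −155 + 39·4
1 = 39·779 − 196·155
1 = −196·7166 + 1803·779
1 = 1803·29443 − 7408·7166
Hence 7166⁻¹ ≡ -7408 ≡ 22035 (mod 29443).

22035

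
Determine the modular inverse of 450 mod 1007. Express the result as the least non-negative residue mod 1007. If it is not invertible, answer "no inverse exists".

Extended Euclidean algorithm:
1007 = 2·450 + 107
450 = 4·107 + 22
107 = 4·22 + 19
22 = 1·19 + 3
19 = 6·3 + 1
3 = 3·1 + 0
Since gcd(450, 1007) = 1, back-substitute to write 1 as a combination:
1 = 19 − 6·3
1 = −6·22 + 7·19
1 = 7·107 − 34·22
1 = −34·450 + 143·107
1 = 143·1007 − 320·450
Thus 450·(-320) ≡ 1 (mod 1007); reducing, -320 mod 1007 = 687.

687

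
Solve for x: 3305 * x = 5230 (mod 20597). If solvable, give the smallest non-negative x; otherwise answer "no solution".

First find gcd(3305, 20597):
20597 = 6*3305 + 767
3305 = 4*767 + 237
767 = 3*237 + 56
237 = 4*56 + 13
56 = 4*13 + 4
13 = 3*4 + 1
4 = 4*1 + 0
gcd = 1, so a unique solution mod 20597 exists.
Back-substitute for the Bézout coefficients:
1 = 13 − 3·4
1 = −3·56 + 13·13
1 = 13·237 − 55·56
1 = −55·767 + 178·237
1 = 178·3305 − 767·767
1 = −767·20597 + 4780·3305
So 3305·(4780) ≡ 1 (mod 20597), giving 3305⁻¹ ≡ 4780.
x ≡ 3305⁻¹·5230 ≡ 4780·5230 ≡ 15239 (mod 20597).

15239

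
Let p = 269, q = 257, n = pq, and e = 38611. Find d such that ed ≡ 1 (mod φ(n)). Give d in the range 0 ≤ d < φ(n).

φ(n) = (p−1)(q−1) = 268·256 = 68608.
Need d with 38611·d ≡ 1 (mod 68608). Apply the extended Euclidean algorithm:
68608 = 1×38611 + 29997
38611 = 1×29997 + 8614
29997 = 3×8614 + 4155
8614 = 2×4155 + 304
4155 = 13×304 + 203
304 = 1×203 + 101
203 = 2×101 + 1
101 = 101×1 + 0
Back-substitute:
1 = 203 − 2·101
1 = −2·304 + 3·203
1 = 3·4155 − 41·304
1 = −41·8614 + 85·4155
1 = 85·29997 − 296·8614
1 = −296·38611 + 381·29997
1 = 381·68608 − 677·38611
So 38611·(-677) ≡ 1 (mod 68608), hence d ≡ -677 ≡ 67931 (mod 68608).

67931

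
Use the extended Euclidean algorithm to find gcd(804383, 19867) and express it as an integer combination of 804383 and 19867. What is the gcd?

Euclidean algorithm:
804383 = 40×19867 + 9703
19867 = 2×9703 + 461
9703 = 21×461 + 22
461 = 20×22 + 21
22 = 1×21 + 1
21 = 21×1 + 0
gcd(804383, 19867) = 1.
Working backward:
1 = 22 − 21
1 = −461 + 21·22
1 = 21·9703 − 442·461
1 = −442·19867 + 905·9703
1 = 905·804383 − 36642·19867
So 1 = (905)·804383 + (-36642)·19867.

1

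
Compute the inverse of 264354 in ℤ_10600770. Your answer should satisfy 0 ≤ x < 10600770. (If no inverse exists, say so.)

no inverse exists

Compute gcd(264354, 10600770):
10600770 = 40×264354 + 26610
264354 = 9×26610 + 24864
26610 = 1×24864 + 1746
24864 = 14×1746 + 420
1746 = 4×420 + 66
420 = 6×66 + 24
66 = 2×24 + 18
24 = 1×18 + 6
18 = 3×6 + 0
gcd(264354, 10600770) = 6 ≠ 1, so 264354 has no multiplicative inverse modulo 10600770.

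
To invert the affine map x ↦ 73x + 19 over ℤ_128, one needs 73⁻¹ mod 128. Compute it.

Run Euclid on (128, 73):
128 = 1·73 + 55
73 = 1·55 + 18
55 = 3·18 + 1
18 = 18·1 + 0
Since gcd(73, 128) = 1, back-substitute to write 1 as a combination:
1 = 55 − 3·18
1 = −3·73 + 4·55
1 = 4·128 − 7·73
Hence 73⁻¹ ≡ -7 ≡ 121 (mod 128).

121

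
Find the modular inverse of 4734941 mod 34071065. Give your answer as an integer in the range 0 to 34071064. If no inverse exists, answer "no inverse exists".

gcd(34071065, 4734941) by repeated division:
34071065 = 7×4734941 + 926478
4734941 = 5×926478 + 102551
926478 = 9×102551 + 3519
102551 = 29×3519 + 500
3519 = 7×500 + 19
500 = 26×19 + 6
19 = 3×6 + 1
6 = 6×1 + 0
Since gcd(4734941, 34071065) = 1, back-substitute to write 1 as a combination:
1 = 19 − 3·6
1 = −3·500 + 79·19
1 = 79·3519 − 556·500
1 = −556·102551 + 16203·3519
1 = 16203·926478 − 146383·102551
1 = −146383·4734941 + 748118·926478
1 = 748118·34071065 − 5383209·4734941
So 4734941·(-5383209) ≡ 1 (mod 34071065), and -5383209 ≡ 28687856 (mod 34071065).

28687856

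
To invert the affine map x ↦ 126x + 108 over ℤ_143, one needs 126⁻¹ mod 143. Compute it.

42

Apply the Euclidean algorithm to 143 and 126:
143 = 1·126 + 17
126 = 7·17 + 7
17 = 2·7 + 3
7 = 2·3 + 1
3 = 3·1 + 0
Since gcd(126, 143) = 1, back-substitute to write 1 as a combination:
1 = 7 − 2·3
1 = −2·17 + 5·7
1 = 5·126 − 37·17
1 = −37·143 + 42·126
So 126·42 ≡ 1 (mod 143).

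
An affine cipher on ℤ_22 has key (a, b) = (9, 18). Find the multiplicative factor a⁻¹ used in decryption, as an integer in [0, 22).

Apply the Euclidean algorithm to 22 and 9:
22 = 2×9 + 4
9 = 2×4 + 1
4 = 4×1 + 0
The gcd is 1. Working backward:
1 = 9 − 2·4
1 = −2·22 + 5·9
So 9·5 ≡ 1 (mod 22).

5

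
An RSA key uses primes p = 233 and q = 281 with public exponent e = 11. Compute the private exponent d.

φ(n) = (p−1)(q−1) = 232·280 = 64960.
Need d with 11·d ≡ 1 (mod 64960). Apply the extended Euclidean algorithm:
64960 = 5905×11 + 5
11 = 2×5 + 1
5 = 5×1 + 0
Back-substitute:
1 = 11 − 2·5
1 = −2·64960 + 11811·11
So 11·11811 ≡ 1 (mod 64960), hence d = 11811.

11811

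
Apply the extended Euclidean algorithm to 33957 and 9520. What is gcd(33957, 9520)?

Apply Euclid's algorithm to 33957 and 9520:
33957 = 3×9520 + 5397
9520 = 1×5397 + 4123
5397 = 1×4123 + 1274
4123 = 3×1274 + 301
1274 = 4×301 + 70
301 = 4×70 + 21
70 = 3×21 + 7
21 = 3×7 + 0
gcd(33957, 9520) = 7.
Back-substituting:
7 = 70 − 3·21
7 = −3·301 + 13·70
7 = 13·1274 − 55·301
7 = −55·4123 + 178·1274
7 = 178·5397 − 233·4123
7 = −233·9520 + 411·5397
7 = 411·33957 − 1466·9520
So 7 = (411)·33957 + (-1466)·9520.

7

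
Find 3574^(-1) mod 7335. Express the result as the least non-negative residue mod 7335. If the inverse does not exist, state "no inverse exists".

Run Euclid on (7335, 3574):
7335 = 2·3574 + 187
3574 = 19·187 + 21
187 = 8·21 + 19
21 = 1·19 + 2
19 = 9·2 + 1
2 = 2·1 + 0
Since gcd(3574, 7335) = 1, back-substitute to write 1 as a combination:
1 = 19 − 9·2
1 = −9·21 + 10·19
1 = 10·187 − 89·21
1 = −89·3574 + 1701·187
1 = 1701·7335 − 3491·3574
Hence 3574⁻¹ ≡ -3491 ≡ 3844 (mod 7335).

3844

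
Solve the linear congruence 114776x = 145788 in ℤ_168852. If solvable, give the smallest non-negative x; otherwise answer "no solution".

First find gcd(114776, 168852):
168852 = 1*114776 + 54076
114776 = 2*54076 + 6624
54076 = 8*6624 + 1084
6624 = 6*1084 + 120
1084 = 9*120 + 4
120 = 30*4 + 0
gcd = 4 and 4 | 145788, so solutions exist. Divide through by 4: 28694x ≡ 36447 (mod 42213).
Now find 28694⁻¹ mod 42213:
42213 = 1·28694 + 13519
28694 = 2·13519 + 1656
13519 = 8·1656 + 271
1656 = 6·271 + 30
271 = 9·30 + 1
30 = 30·1 + 0
Back-substitute:
1 = 271 − 9·30
1 = −9·1656 + 55·271
1 = 55·13519 − 449·1656
1 = −449·28694 + 953·13519
1 = 953·42213 − 1402·28694
So 28694·(-1402) ≡ 1 (mod 42213), i.e. 28694⁻¹ ≡ 40811.
Then x ≡ 40811·36447 ≡ 21249 (mod 42213); the smallest non-negative solution is x = 21249.

21249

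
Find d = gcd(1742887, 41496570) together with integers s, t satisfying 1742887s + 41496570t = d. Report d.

1

Euclidean algorithm:
41496570 = 23·1742887 + 1410169
1742887 = 1·1410169 + 332718
1410169 = 4·332718 + 79297
332718 = 4·79297 + 15530
79297 = 5·15530 + 1647
15530 = 9·1647 + 707
1647 = 2·707 + 233
707 = 3·233 + 8
233 = 29·8 + 1
8 = 8·1 + 0
gcd(1742887, 41496570) = 1.
Express as a combination:
1 = 233 − 29·8
1 = −29·707 + 88·233
1 = 88·1647 − 205·707
1 = −205·15530 + 1933·1647
1 = 1933·79297 − 9870·15530
1 = −9870·332718 + 41413·79297
1 = 41413·1410169 − 175522·332718
1 = −175522·1742887 + 216935·1410169
1 = 216935·41496570 − 5165027·1742887
So 1 = (216935)·41496570 + (-5165027)·1742887.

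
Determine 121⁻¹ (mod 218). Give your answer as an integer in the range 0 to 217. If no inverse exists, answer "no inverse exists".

209

Run Euclid on (218, 121):
218 = 1*121 + 97
121 = 1*97 + 24
97 = 4*24 + 1
24 = 24*1 + 0
Since gcd(121, 218) = 1, back-substitute to write 1 as a combination:
1 = 97 − 4·24
1 = −4·121 + 5·97
1 = 5·218 − 9·121
Thus 121·(-9) ≡ 1 (mod 218); reducing, -9 mod 218 = 209.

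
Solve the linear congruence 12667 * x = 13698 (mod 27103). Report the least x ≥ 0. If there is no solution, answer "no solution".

8549

First find gcd(12667, 27103):
27103 = 2*12667 + 1769
12667 = 7*1769 + 284
1769 = 6*284 + 65
284 = 4*65 + 24
65 = 2*24 + 17
24 = 1*17 + 7
17 = 2*7 + 3
7 = 2*3 + 1
3 = 3*1 + 0
gcd = 1, so a unique solution mod 27103 exists.
Back-substitute for the Bézout coefficients:
1 = 7 − 2·3
1 = −2·17 + 5·7
1 = 5·24 − 7·17
1 = −7·65 + 19·24
1 = 19·284 − 83·65
1 = −83·1769 + 517·284
1 = 517·12667 − 3702·1769
1 = −3702·27103 + 7921·12667
So 12667·(7921) ≡ 1 (mod 27103), giving 12667⁻¹ ≡ 7921.
x ≡ 12667⁻¹·13698 ≡ 7921·13698 ≡ 8549 (mod 27103).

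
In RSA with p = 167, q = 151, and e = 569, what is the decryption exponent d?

15929

φ(n) = (p−1)(q−1) = 166·150 = 24900.
Need d with 569·d ≡ 1 (mod 24900). Apply the extended Euclidean algorithm:
24900 = 43*569 + 433
569 = 1*433 + 136
433 = 3*136 + 25
136 = 5*25 + 11
25 = 2*11 + 3
11 = 3*3 + 2
3 = 1*2 + 1
2 = 2*1 + 0
Back-substitute:
1 = 3 − 2
1 = −11 + 4·3
1 = 4·25 − 9·11
1 = −9·136 + 49·25
1 = 49·433 − 156·136
1 = −156·569 + 205·433
1 = 205·24900 − 8971·569
So 569·(-8971) ≡ 1 (mod 24900), hence d ≡ -8971 ≡ 15929 (mod 24900).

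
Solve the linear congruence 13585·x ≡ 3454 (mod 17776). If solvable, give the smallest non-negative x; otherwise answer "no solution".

First find gcd(13585, 17776):
17776 = 1·13585 + 4191
13585 = 3·4191 + 1012
4191 = 4·1012 + 143
1012 = 7·143 + 11
143 = 13·11 + 0
gcd = 11 and 11 | 3454, so solutions exist. Divide through by 11: 1235x ≡ 314 (mod 1616).
Now find 1235⁻¹ mod 1616:
1616 = 1×1235 + 381
1235 = 3×381 + 92
381 = 4×92 + 13
92 = 7×13 + 1
13 = 13×1 + 0
Back-substitute:
1 = 92 − 7·13
1 = −7·381 + 29·92
1 = 29·1235 − 94·381
1 = −94·1616 + 123·1235
So 1235⁻¹ ≡ 123 (mod 1616).
Then x ≡ 123·314 ≡ 1454 (mod 1616); the smallest non-negative solution is x = 1454.

1454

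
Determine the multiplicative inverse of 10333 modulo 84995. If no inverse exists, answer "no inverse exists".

64357

Run Euclid on (84995, 10333):
84995 = 8·10333 + 2331
10333 = 4·2331 + 1009
2331 = 2·1009 + 313
1009 = 3·313 + 70
313 = 4·70 + 33
70 = 2·33 + 4
33 = 8·4 + 1
4 = 4·1 + 0
gcd = 1, so the inverse exists. Back-substitute:
1 = 33 − 8·4
1 = −8·70 + 17·33
1 = 17·313 − 76·70
1 = −76·1009 + 245·313
1 = 245·2331 − 566·1009
1 = −566·10333 + 2509·2331
1 = 2509·84995 − 20638·10333
Hence 10333⁻¹ ≡ -20638 ≡ 64357 (mod 84995).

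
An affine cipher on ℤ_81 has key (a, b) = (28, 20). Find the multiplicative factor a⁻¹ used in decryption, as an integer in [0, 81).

Apply the Euclidean algorithm to 81 and 28:
81 = 2·28 + 25
28 = 1·25 + 3
25 = 8·3 + 1
3 = 3·1 + 0
The gcd is 1. Working backward:
1 = 25 − 8·3
1 = −8·28 + 9·25
1 = 9·81 − 26·28
So 28·(-26) ≡ 1 (mod 81), and -26 ≡ 55 (mod 81).

55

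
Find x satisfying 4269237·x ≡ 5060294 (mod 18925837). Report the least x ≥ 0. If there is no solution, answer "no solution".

gcd(4269237, 18925837):
18925837 = 4×4269237 + 1848889
4269237 = 2×1848889 + 571459
1848889 = 3×571459 + 134512
571459 = 4×134512 + 33411
134512 = 4×33411 + 868
33411 = 38×868 + 427
868 = 2×427 + 14
427 = 30×14 + 7
14 = 2×7 + 0
gcd = 7, but 7 ∤ 5060294, so the congruence has no solution.

no solution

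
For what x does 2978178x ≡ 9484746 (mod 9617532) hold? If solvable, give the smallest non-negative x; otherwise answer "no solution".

First find gcd(2978178, 9617532):
9617532 = 3·2978178 + 682998
2978178 = 4·682998 + 246186
682998 = 2·246186 + 190626
246186 = 1·190626 + 55560
190626 = 3·55560 + 23946
55560 = 2·23946 + 7668
23946 = 3·7668 + 942
7668 = 8·942 + 132
942 = 7·132 + 18
132 = 7·18 + 6
18 = 3·6 + 0
gcd = 6 and 6 | 9484746, so solutions exist. Divide through by 6: 496363x ≡ 1580791 (mod 1602922).
Now find 496363⁻¹ mod 1602922:
1602922 = 3·496363 + 113833
496363 = 4·113833 + 41031
113833 = 2·41031 + 31771
41031 = 1·31771 + 9260
31771 = 3·9260 + 3991
9260 = 2·3991 + 1278
3991 = 3·1278 + 157
1278 = 8·157 + 22
157 = 7·22 + 3
22 = 7·3 + 1
3 = 3·1 + 0
Back-substitute:
1 = 22 − 7·3
1 = −7·157 + 50·22
1 = 50·1278 − 407·157
1 = −407·3991 + 1271·1278
1 = 1271·9260 − 2949·3991
1 = −2949·31771 + 10118·9260
1 = 10118·41031 − 13067·31771
1 = −13067·113833 + 36252·41031
1 = 36252·496363 − 158075·113833
1 = −158075·1602922 + 510477·496363
So 496363⁻¹ ≡ 510477 (mod 1602922).
Then x ≡ 510477·1580791 ≡ 27769 (mod 1602922); the smallest non-negative solution is x = 27769.

27769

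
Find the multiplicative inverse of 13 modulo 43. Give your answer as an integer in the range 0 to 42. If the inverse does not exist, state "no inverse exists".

10

gcd(43, 13) by repeated division:
43 = 3*13 + 4
13 = 3*4 + 1
4 = 4*1 + 0
Since gcd(13, 43) = 1, back-substitute to write 1 as a combination:
1 = 13 − 3·4
1 = −3·43 + 10·13
So 13·10 ≡ 1 (mod 43).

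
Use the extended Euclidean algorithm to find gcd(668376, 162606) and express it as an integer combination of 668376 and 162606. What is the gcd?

Euclidean algorithm:
668376 = 4·162606 + 17952
162606 = 9·17952 + 1038
17952 = 17·1038 + 306
1038 = 3·306 + 120
306 = 2·120 + 66
120 = 1·66 + 54
66 = 1·54 + 12
54 = 4·12 + 6
12 = 2·6 + 0
gcd(668376, 162606) = 6.
Express as a combination:
6 = 54 − 4·12
6 = −4·66 + 5·54
6 = 5·120 − 9·66
6 = −9·306 + 23·120
6 = 23·1038 − 78·306
6 = −78·17952 + 1349·1038
6 = 1349·162606 − 12219·17952
6 = −12219·668376 + 50225·162606
So 6 = (-12219)·668376 + (50225)·162606.

6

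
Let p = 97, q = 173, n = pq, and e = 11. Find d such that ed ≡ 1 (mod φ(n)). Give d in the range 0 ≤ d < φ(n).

15011

φ(n) = (p−1)(q−1) = 96·172 = 16512.
Need d with 11·d ≡ 1 (mod 16512). Apply the extended Euclidean algorithm:
16512 = 1501*11 + 1
11 = 11*1 + 0
Back-substitute:
1 = 16512 − 1501·11
So 11·(-1501) ≡ 1 (mod 16512), hence d ≡ -1501 ≡ 15011 (mod 16512).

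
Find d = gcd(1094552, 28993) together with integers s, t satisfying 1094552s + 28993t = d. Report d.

Euclidean algorithm:
1094552 = 37·28993 + 21811
28993 = 1·21811 + 7182
21811 = 3·7182 + 265
7182 = 27·265 + 27
265 = 9·27 + 22
27 = 1·22 + 5
22 = 4·5 + 2
5 = 2·2 + 1
2 = 2·1 + 0
gcd(1094552, 28993) = 1.
Express as a combination:
1 = 5 − 2·2
1 = −2·22 + 9·5
1 = 9·27 − 11·22
1 = −11·265 + 108·27
1 = 108·7182 − 2927·265
1 = −2927·21811 + 8889·7182
1 = 8889·28993 − 11816·21811
1 = −11816·1094552 + 446081·28993
So 1 = (-11816)·1094552 + (446081)·28993.

1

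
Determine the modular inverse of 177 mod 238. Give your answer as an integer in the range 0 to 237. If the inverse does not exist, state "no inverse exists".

Extended Euclidean algorithm:
238 = 1×177 + 61
177 = 2×61 + 55
61 = 1×55 + 6
55 = 9×6 + 1
6 = 6×1 + 0
gcd = 1, so the inverse exists. Back-substitute:
1 = 55 − 9·6
1 = −9·61 + 10·55
1 = 10·177 − 29·61
1 = −29·238 + 39·177
So 177·39 ≡ 1 (mod 238).

39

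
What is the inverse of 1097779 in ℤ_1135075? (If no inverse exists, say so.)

Apply the Euclidean algorithm to 1135075 and 1097779:
1135075 = 1·1097779 + 37296
1097779 = 29·37296 + 16195
37296 = 2·16195 + 4906
16195 = 3·4906 + 1477
4906 = 3·1477 + 475
1477 = 3·475 + 52
475 = 9·52 + 7
52 = 7·7 + 3
7 = 2·3 + 1
3 = 3·1 + 0
gcd = 1, so the inverse exists. Back-substitute:
1 = 7 − 2·3
1 = −2·52 + 15·7
1 = 15·475 − 137·52
1 = −137·1477 + 426·475
1 = 426·4906 − 1415·1477
1 = −1415·16195 + 4671·4906
1 = 4671·37296 − 10757·16195
1 = −10757·1097779 + 316624·37296
1 = 316624·1135075 − 327381·1097779
So 1097779·(-327381) ≡ 1 (mod 1135075), and -327381 ≡ 807694 (mod 1135075).

807694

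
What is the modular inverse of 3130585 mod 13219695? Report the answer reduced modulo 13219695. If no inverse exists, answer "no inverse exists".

no inverse exists

Euclidean algorithm on 13219695, 3130585:
13219695 = 4×3130585 + 697355
3130585 = 4×697355 + 341165
697355 = 2×341165 + 15025
341165 = 22×15025 + 10615
15025 = 1×10615 + 4410
10615 = 2×4410 + 1795
4410 = 2×1795 + 820
1795 = 2×820 + 155
820 = 5×155 + 45
155 = 3×45 + 20
45 = 2×20 + 5
20 = 4×5 + 0
The gcd is 5, not 1, hence no inverse exists.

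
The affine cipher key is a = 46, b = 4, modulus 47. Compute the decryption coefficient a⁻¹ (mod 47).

46

Apply the Euclidean algorithm to 47 and 46:
47 = 1×46 + 1
46 = 46×1 + 0
gcd = 1, so the inverse exists. Back-substitute:
1 = 47 − 46
So 46·(-1) ≡ 1 (mod 47), and -1 ≡ 46 (mod 47).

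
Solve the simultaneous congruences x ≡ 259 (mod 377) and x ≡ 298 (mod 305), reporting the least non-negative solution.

91493

Write x = 259 + 377·k. Then 377·k ≡ 298 − 259 ≡ 39 (mod 305).
Need 377⁻¹ mod 305. Extended Euclid on (305, 72):
305 = 4*72 + 17
72 = 4*17 + 4
17 = 4*4 + 1
4 = 4*1 + 0
Back-substitute:
1 = 17 − 4·4
1 = −4·72 + 17·17
1 = 17·305 − 72·72
377⁻¹ ≡ 233 (mod 305), so k ≡ 233·39 ≡ 242 (mod 305).
x = 259 + 377·242 = 91493.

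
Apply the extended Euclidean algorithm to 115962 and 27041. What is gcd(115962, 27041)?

7

Euclidean algorithm:
115962 = 4×27041 + 7798
27041 = 3×7798 + 3647
7798 = 2×3647 + 504
3647 = 7×504 + 119
504 = 4×119 + 28
119 = 4×28 + 7
28 = 4×7 + 0
gcd(115962, 27041) = 7.
Back-substituting:
7 = 119 − 4·28
7 = −4·504 + 17·119
7 = 17·3647 − 123·504
7 = −123·7798 + 263·3647
7 = 263·27041 − 912·7798
7 = −912·115962 + 3911·27041
So 7 = (-912)·115962 + (3911)·27041.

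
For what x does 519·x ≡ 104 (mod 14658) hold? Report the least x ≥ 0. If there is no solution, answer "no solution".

no solution

gcd(519, 14658):
14658 = 28×519 + 126
519 = 4×126 + 15
126 = 8×15 + 6
15 = 2×6 + 3
6 = 2×3 + 0
gcd = 3, but 3 ∤ 104, so the congruence has no solution.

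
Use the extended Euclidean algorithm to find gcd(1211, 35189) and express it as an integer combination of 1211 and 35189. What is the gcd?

Euclidean algorithm:
35189 = 29*1211 + 70
1211 = 17*70 + 21
70 = 3*21 + 7
21 = 3*7 + 0
gcd(1211, 35189) = 7.
Express as a combination:
7 = 70 − 3·21
7 = −3·1211 + 52·70
7 = 52·35189 − 1511·1211
So 7 = (52)·35189 + (-1511)·1211.

7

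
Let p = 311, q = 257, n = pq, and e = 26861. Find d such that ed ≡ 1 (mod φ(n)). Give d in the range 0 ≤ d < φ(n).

φ(n) = (p−1)(q−1) = 310·256 = 79360.
Need d with 26861·d ≡ 1 (mod 79360). Apply the extended Euclidean algorithm:
79360 = 2*26861 + 25638
26861 = 1*25638 + 1223
25638 = 20*1223 + 1178
1223 = 1*1178 + 45
1178 = 26*45 + 8
45 = 5*8 + 5
8 = 1*5 + 3
5 = 1*3 + 2
3 = 1*2 + 1
2 = 2*1 + 0
Back-substitute:
1 = 3 − 2
1 = −5 + 2·3
1 = 2·8 − 3·5
1 = −3·45 + 17·8
1 = 17·1178 − 445·45
1 = −445·1223 + 462·1178
1 = 462·25638 − 9685·1223
1 = −9685·26861 + 10147·25638
1 = 10147·79360 − 29979·26861
So 26861·(-29979) ≡ 1 (mod 79360), hence d ≡ -29979 ≡ 49381 (mod 79360).

49381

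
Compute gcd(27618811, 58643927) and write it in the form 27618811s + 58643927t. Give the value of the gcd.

1

Apply Euclid's algorithm to 58643927 and 27618811:
58643927 = 2·27618811 + 3406305
27618811 = 8·3406305 + 368371
3406305 = 9·368371 + 90966
368371 = 4·90966 + 4507
90966 = 20·4507 + 826
4507 = 5·826 + 377
826 = 2·377 + 72
377 = 5·72 + 17
72 = 4·17 + 4
17 = 4·4 + 1
4 = 4·1 + 0
gcd(27618811, 58643927) = 1.
Working backward:
1 = 17 − 4·4
1 = −4·72 + 17·17
1 = 17·377 − 89·72
1 = −89·826 + 195·377
1 = 195·4507 − 1064·826
1 = −1064·90966 + 21475·4507
1 = 21475·368371 − 86964·90966
1 = −86964·3406305 + 804151·368371
1 = 804151·27618811 − 6520172·3406305
1 = −6520172·58643927 + 13844495·27618811
So 1 = (-6520172)·58643927 + (13844495)·27618811.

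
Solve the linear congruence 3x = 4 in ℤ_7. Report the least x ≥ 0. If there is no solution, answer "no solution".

First find gcd(3, 7):
7 = 2*3 + 1
3 = 3*1 + 0
gcd = 1, so a unique solution mod 7 exists.
Back-substitute for the Bézout coefficients:
1 = 7 − 2·3
So 3·(-2) ≡ 1 (mod 7), giving 3⁻¹ ≡ 5.
x ≡ 3⁻¹·4 ≡ 5·4 ≡ 6 (mod 7).

6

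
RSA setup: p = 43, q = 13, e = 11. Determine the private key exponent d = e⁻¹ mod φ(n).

275

φ(n) = (p−1)(q−1) = 42·12 = 504.
Need d with 11·d ≡ 1 (mod 504). Apply the extended Euclidean algorithm:
504 = 45*11 + 9
11 = 1*9 + 2
9 = 4*2 + 1
2 = 2*1 + 0
Back-substitute:
1 = 9 − 4·2
1 = −4·11 + 5·9
1 = 5·504 − 229·11
So 11·(-229) ≡ 1 (mod 504), hence d ≡ -229 ≡ 275 (mod 504).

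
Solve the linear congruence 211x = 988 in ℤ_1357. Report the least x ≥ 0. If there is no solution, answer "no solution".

1098

First find gcd(211, 1357):
1357 = 6·211 + 91
211 = 2·91 + 29
91 = 3·29 + 4
29 = 7·4 + 1
4 = 4·1 + 0
gcd = 1, so a unique solution mod 1357 exists.
Back-substitute for the Bézout coefficients:
1 = 29 − 7·4
1 = −7·91 + 22·29
1 = 22·211 − 51·91
1 = −51·1357 + 328·211
So 211·(328) ≡ 1 (mod 1357), giving 211⁻¹ ≡ 328.
x ≡ 211⁻¹·988 ≡ 328·988 ≡ 1098 (mod 1357).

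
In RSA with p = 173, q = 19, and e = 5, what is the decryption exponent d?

2477

φ(n) = (p−1)(q−1) = 172·18 = 3096.
Need d with 5·d ≡ 1 (mod 3096). Apply the extended Euclidean algorithm:
3096 = 619×5 + 1
5 = 5×1 + 0
Back-substitute:
1 = 3096 − 619·5
So 5·(-619) ≡ 1 (mod 3096), hence d ≡ -619 ≡ 2477 (mod 3096).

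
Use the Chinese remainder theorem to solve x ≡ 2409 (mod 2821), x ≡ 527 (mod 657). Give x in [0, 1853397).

1252112

Write x = 2409 + 2821·k. Then 2821·k ≡ 527 − 2409 ≡ 89 (mod 657).
Need 2821⁻¹ mod 657. Extended Euclid on (657, 193):
657 = 3·193 + 78
193 = 2·78 + 37
78 = 2·37 + 4
37 = 9·4 + 1
4 = 4·1 + 0
Back-substitute:
1 = 37 − 9·4
1 = −9·78 + 19·37
1 = 19·193 − 47·78
1 = −47·657 + 160·193
2821⁻¹ ≡ 160 (mod 657), so k ≡ 160·89 ≡ 443 (mod 657).
x = 2409 + 2821·443 = 1252112.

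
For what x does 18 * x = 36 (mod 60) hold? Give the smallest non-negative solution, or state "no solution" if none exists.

2

First find gcd(18, 60):
60 = 3·18 + 6
18 = 3·6 + 0
gcd = 6 and 6 | 36, so solutions exist. Divide through by 6: 3x ≡ 6 (mod 10).
Now find 3⁻¹ mod 10:
10 = 3·3 + 1
3 = 3·1 + 0
Back-substitute:
1 = 10 − 3·3
So 3·(-3) ≡ 1 (mod 10), i.e. 3⁻¹ ≡ 7.
Then x ≡ 7·6 ≡ 2 (mod 10); the smallest non-negative solution is x = 2.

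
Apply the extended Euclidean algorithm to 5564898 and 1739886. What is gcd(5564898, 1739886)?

6

Euclidean algorithm:
5564898 = 3*1739886 + 345240
1739886 = 5*345240 + 13686
345240 = 25*13686 + 3090
13686 = 4*3090 + 1326
3090 = 2*1326 + 438
1326 = 3*438 + 12
438 = 36*12 + 6
12 = 2*6 + 0
gcd(5564898, 1739886) = 6.
Back-substituting:
6 = 438 − 36·12
6 = −36·1326 + 109·438
6 = 109·3090 − 254·1326
6 = −254·13686 + 1125·3090
6 = 1125·345240 − 28379·13686
6 = −28379·1739886 + 143020·345240
6 = 143020·5564898 − 457439·1739886
So 6 = (143020)·5564898 + (-457439)·1739886.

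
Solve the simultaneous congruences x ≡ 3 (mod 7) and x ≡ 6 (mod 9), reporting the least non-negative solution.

Write x = 3 + 7·k. Then 7·k ≡ 6 − 3 ≡ 3 (mod 9).
Need 7⁻¹ mod 9. Extended Euclid on (9, 7):
9 = 1×7 + 2
7 = 3×2 + 1
2 = 2×1 + 0
Back-substitute:
1 = 7 − 3·2
1 = −3·9 + 4·7
7⁻¹ ≡ 4 (mod 9), so k ≡ 4·3 ≡ 3 (mod 9).
x = 3 + 7·3 = 24.

24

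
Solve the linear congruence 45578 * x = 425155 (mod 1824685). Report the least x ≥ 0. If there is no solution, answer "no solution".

First find gcd(45578, 1824685):
1824685 = 40·45578 + 1565
45578 = 29·1565 + 193
1565 = 8·193 + 21
193 = 9·21 + 4
21 = 5·4 + 1
4 = 4·1 + 0
gcd = 1, so a unique solution mod 1824685 exists.
Back-substitute for the Bézout coefficients:
1 = 21 − 5·4
1 = −5·193 + 46·21
1 = 46·1565 − 373·193
1 = −373·45578 + 10863·1565
1 = 10863·1824685 − 434893·45578
So 45578·(-434893) ≡ 1 (mod 1824685), giving 45578⁻¹ ≡ 1389792.
x ≡ 45578⁻¹·425155 ≡ 1389792·425155 ≡ 222320 (mod 1824685).

222320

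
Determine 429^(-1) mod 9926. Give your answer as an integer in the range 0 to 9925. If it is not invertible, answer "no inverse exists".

8075

Apply the Euclidean algorithm to 9926 and 429:
9926 = 23×429 + 59
429 = 7×59 + 16
59 = 3×16 + 11
16 = 1×11 + 5
11 = 2×5 + 1
5 = 5×1 + 0
gcd = 1, so the inverse exists. Back-substitute:
1 = 11 − 2·5
1 = −2·16 + 3·11
1 = 3·59 − 11·16
1 = −11·429 + 80·59
1 = 80·9926 − 1851·429
So 429·(-1851) ≡ 1 (mod 9926), and -1851 ≡ 8075 (mod 9926).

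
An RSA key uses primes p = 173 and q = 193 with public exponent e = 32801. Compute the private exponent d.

21473

φ(n) = (p−1)(q−1) = 172·192 = 33024.
Need d with 32801·d ≡ 1 (mod 33024). Apply the extended Euclidean algorithm:
33024 = 1×32801 + 223
32801 = 147×223 + 20
223 = 11×20 + 3
20 = 6×3 + 2
3 = 1×2 + 1
2 = 2×1 + 0
Back-substitute:
1 = 3 − 2
1 = −20 + 7·3
1 = 7·223 − 78·20
1 = −78·32801 + 11473·223
1 = 11473·33024 − 11551·32801
So 32801·(-11551) ≡ 1 (mod 33024), hence d ≡ -11551 ≡ 21473 (mod 33024).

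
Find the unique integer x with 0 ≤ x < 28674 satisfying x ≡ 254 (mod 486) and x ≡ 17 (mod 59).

Write x = 254 + 486·k. Then 486·k ≡ 17 − 254 ≡ 58 (mod 59).
Need 486⁻¹ mod 59. Extended Euclid on (59, 14):
59 = 4·14 + 3
14 = 4·3 + 2
3 = 1·2 + 1
2 = 2·1 + 0
Back-substitute:
1 = 3 − 2
1 = −14 + 5·3
1 = 5·59 − 21·14
486⁻¹ ≡ 38 (mod 59), so k ≡ 38·58 ≡ 21 (mod 59).
x = 254 + 486·21 = 10460.

10460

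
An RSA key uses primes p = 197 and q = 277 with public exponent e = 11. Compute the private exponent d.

29507

φ(n) = (p−1)(q−1) = 196·276 = 54096.
Need d with 11·d ≡ 1 (mod 54096). Apply the extended Euclidean algorithm:
54096 = 4917·11 + 9
11 = 1·9 + 2
9 = 4·2 + 1
2 = 2·1 + 0
Back-substitute:
1 = 9 − 4·2
1 = −4·11 + 5·9
1 = 5·54096 − 24589·11
So 11·(-24589) ≡ 1 (mod 54096), hence d ≡ -24589 ≡ 29507 (mod 54096).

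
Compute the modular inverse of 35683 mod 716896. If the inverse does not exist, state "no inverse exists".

Extended Euclidean algorithm:
716896 = 20×35683 + 3236
35683 = 11×3236 + 87
3236 = 37×87 + 17
87 = 5×17 + 2
17 = 8×2 + 1
2 = 2×1 + 0
Since gcd(35683, 716896) = 1, back-substitute to write 1 as a combination:
1 = 17 − 8·2
1 = −8·87 + 41·17
1 = 41·3236 − 1525·87
1 = −1525·35683 + 16816·3236
1 = 16816·716896 − 337845·35683
Hence 35683⁻¹ ≡ -337845 ≡ 379051 (mod 716896).

379051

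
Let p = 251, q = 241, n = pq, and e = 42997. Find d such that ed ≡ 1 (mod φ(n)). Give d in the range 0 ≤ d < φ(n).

46333

φ(n) = (p−1)(q−1) = 250·240 = 60000.
Need d with 42997·d ≡ 1 (mod 60000). Apply the extended Euclidean algorithm:
60000 = 1×42997 + 17003
42997 = 2×17003 + 8991
17003 = 1×8991 + 8012
8991 = 1×8012 + 979
8012 = 8×979 + 180
979 = 5×180 + 79
180 = 2×79 + 22
79 = 3×22 + 13
22 = 1×13 + 9
13 = 1×9 + 4
9 = 2×4 + 1
4 = 4×1 + 0
Back-substitute:
1 = 9 − 2·4
1 = −2·13 + 3·9
1 = 3·22 − 5·13
1 = −5·79 + 18·22
1 = 18·180 − 41·79
1 = −41·979 + 223·180
1 = 223·8012 − 1825·979
1 = −1825·8991 + 2048·8012
1 = 2048·17003 − 3873·8991
1 = −3873·42997 + 9794·17003
1 = 9794·60000 − 13667·42997
So 42997·(-13667) ≡ 1 (mod 60000), hence d ≡ -13667 ≡ 46333 (mod 60000).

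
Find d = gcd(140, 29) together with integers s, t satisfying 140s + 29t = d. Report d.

1

Repeated division:
140 = 4*29 + 24
29 = 1*24 + 5
24 = 4*5 + 4
5 = 1*4 + 1
4 = 4*1 + 0
gcd(140, 29) = 1.
Express as a combination:
1 = 5 − 4
1 = −24 + 5·5
1 = 5·29 − 6·24
1 = −6·140 + 29·29
So 1 = (-6)·140 + (29)·29.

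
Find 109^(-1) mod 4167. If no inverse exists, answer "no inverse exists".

Run Euclid on (4167, 109):
4167 = 38*109 + 25
109 = 4*25 + 9
25 = 2*9 + 7
9 = 1*7 + 2
7 = 3*2 + 1
2 = 2*1 + 0
gcd = 1, so the inverse exists. Back-substitute:
1 = 7 − 3·2
1 = −3·9 + 4·7
1 = 4·25 − 11·9
1 = −11·109 + 48·25
1 = 48·4167 − 1835·109
So 109·(-1835) ≡ 1 (mod 4167), and -1835 ≡ 2332 (mod 4167).

2332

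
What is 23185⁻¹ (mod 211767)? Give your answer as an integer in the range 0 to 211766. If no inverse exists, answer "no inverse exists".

Apply the Euclidean algorithm to 211767 and 23185:
211767 = 9·23185 + 3102
23185 = 7·3102 + 1471
3102 = 2·1471 + 160
1471 = 9·160 + 31
160 = 5·31 + 5
31 = 6·5 + 1
5 = 5·1 + 0
gcd = 1, so the inverse exists. Back-substitute:
1 = 31 − 6·5
1 = −6·160 + 31·31
1 = 31·1471 − 285·160
1 = −285·3102 + 601·1471
1 = 601·23185 − 4492·3102
1 = −4492·211767 + 41029·23185
So 23185·41029 ≡ 1 (mod 211767).

41029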